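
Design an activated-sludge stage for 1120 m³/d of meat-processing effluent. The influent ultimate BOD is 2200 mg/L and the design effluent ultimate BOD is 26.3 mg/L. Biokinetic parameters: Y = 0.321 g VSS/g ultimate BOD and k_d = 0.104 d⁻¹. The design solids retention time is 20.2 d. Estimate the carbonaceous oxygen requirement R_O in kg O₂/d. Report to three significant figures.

R_O ≈ 2080 kg O₂/d

The observed yield is Y_obs = Y/(1 + k_d·θ_c) = 0.321 / (1 + 0.104 × 20.2) = 0.321 / 3.101 = 0.1035 g VSS per g ultimate BOD removed.
Mass of ultimate BOD removed per day: Q(S₀ − S) = 1120 × 2174 g/m³ = 2435 kg/d.
P_X = Y_obs·Q·(S₀ − S) = 0.1035 × 2435 = 252.0 kg VSS/d.
R_O = Q·(S₀ − S) − 1.42·P_X = 2435 − 1.42 × 252.0 = 2077 kg O₂/d.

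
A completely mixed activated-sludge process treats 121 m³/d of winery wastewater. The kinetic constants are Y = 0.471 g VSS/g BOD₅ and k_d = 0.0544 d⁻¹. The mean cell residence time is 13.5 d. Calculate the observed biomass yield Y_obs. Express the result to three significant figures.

Correct the yield for decay: Y_obs = Y/(1 + k_d θ_c) = 0.471 / (1 + 0.0544 × 13.5) = 0.471 / 1.734 = 0.2716.

Y_obs ≈ 0.272 g VSS/g BOD₅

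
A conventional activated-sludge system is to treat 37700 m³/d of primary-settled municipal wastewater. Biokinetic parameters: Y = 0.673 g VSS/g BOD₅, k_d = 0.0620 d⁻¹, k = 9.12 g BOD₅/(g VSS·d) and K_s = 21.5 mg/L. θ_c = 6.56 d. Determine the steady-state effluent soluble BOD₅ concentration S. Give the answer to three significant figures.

S ≈ 0.778 mg/L

For a completely mixed reactor with recycle the Lawrence–McCarty relation gives S = K_s·(1 + k_d·θ_c) / [θ_c·(Y·k − k_d) − 1] = 21.5 × (1 + 0.0620 × 6.56) / [6.56 × (0.673 × 9.12 − 0.0620) − 1] = 30.24 / 38.86 = 0.7784 mg/L.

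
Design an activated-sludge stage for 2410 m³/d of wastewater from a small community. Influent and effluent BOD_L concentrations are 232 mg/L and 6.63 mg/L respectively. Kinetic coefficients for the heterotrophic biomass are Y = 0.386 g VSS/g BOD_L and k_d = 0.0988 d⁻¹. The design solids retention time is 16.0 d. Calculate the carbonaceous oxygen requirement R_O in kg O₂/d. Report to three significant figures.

The observed yield is Y_obs = Y/(1 + k_d·θ_c) = 0.386 / (1 + 0.0988 × 16.0) = 0.386 / 2.581 = 0.1496 g VSS per g BOD_L removed.
ΔS = 232 − 6.63 = 225.4 mg/L, so the substrate removal rate is 2410 × 225.4/1000 = 543.1 kg BOD_L/d.
P_X = Y_obs·Q·(S₀ − S) = 0.1496 × 543.1 = 81.24 kg VSS/d.
R_O = Q·ΔS − 1.42 P_X = 543.1 − 115.4 = 427.8 kg O₂/d.

R_O ≈ 428 kg O₂/d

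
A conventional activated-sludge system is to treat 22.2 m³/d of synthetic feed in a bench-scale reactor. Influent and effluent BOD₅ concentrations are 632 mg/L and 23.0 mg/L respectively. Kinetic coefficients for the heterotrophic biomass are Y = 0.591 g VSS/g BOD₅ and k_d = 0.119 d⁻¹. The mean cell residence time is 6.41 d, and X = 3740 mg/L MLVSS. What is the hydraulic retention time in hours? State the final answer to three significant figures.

τ ≈ 8.40 h

Steady-state biomass mass balance: V·X·(1 + k_d·θ_c) = Y·Q·(S₀ − S)·θ_c, so V = 0.591 × 22.2 × (632 − 23.0) × 6.41 / [3740 × (1 + 0.119 × 6.41)] = 5.12×10^4 / 6593 = 7.769 m³.
Hydraulic retention time τ = V/Q = 7.769 / 22.2 = 0.3499 d = 8.399 h.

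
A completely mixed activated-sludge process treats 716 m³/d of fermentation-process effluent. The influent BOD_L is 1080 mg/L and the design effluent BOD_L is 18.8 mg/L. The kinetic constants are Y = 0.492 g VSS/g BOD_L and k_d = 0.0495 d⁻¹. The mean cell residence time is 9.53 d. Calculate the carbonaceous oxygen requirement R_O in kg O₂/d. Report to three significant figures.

Y_obs = Y / (1 + k_d θ_c) = 0.492 / (1 + 0.0495 × 9.53) = 0.492 / 1.472 = 0.3343.
Q·(S₀ − S) = 716 × (1080 − 18.8) × 10⁻³ = 759.8 kg/d removed.
P_X = Y_obs·Q·(S₀ − S) = 0.3343 × 759.8 = 254.0 kg VSS/d.
R_O = Q·ΔS − 1.42 P_X = 759.8 − 360.7 = 399.1 kg O₂/d.

R_O ≈ 399 kg O₂/d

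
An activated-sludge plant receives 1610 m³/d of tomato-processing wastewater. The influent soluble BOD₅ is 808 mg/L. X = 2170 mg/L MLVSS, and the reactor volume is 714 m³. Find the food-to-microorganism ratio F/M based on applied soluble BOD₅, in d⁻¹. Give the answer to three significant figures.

F/M = applied load / biomass = Q·S₀/(V·X) = 1610 × 808 / (714.0 × 2170) = 0.8396 d⁻¹.

F/M ≈ 0.840 d⁻¹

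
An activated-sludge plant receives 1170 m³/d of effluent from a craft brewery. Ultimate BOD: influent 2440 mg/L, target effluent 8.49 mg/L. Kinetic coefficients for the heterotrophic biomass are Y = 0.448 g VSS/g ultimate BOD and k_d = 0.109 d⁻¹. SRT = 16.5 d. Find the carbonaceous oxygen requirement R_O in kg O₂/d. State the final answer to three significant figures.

Observed yield with endogenous decay: Y_obs = Y / (1 + k_d·θ_c) = 0.448 / (1 + 0.109 × 16.5) = 0.448 / 2.798 = 0.1601 g VSS/g ultimate BOD.
ΔS = 2440 − 8.49 = 2432 mg/L, so the substrate removal rate is 1170 × 2432/1000 = 2845 kg ultimate BOD/d.
P_X = Y_obs·Q·(S₀ − S) = 0.1601 × 2845 = 455.4 kg VSS/d.
R_O = Q·(S₀ − S) − 1.42·P_X = 2845 − 1.42 × 455.4 = 2198 kg O₂/d.

R_O ≈ 2200 kg O₂/d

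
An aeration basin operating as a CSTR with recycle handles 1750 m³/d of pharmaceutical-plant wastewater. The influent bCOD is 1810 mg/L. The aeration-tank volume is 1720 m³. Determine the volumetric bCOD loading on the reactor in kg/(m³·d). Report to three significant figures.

L_v ≈ 1.84 kg bCOD/(m³·d)

L_v = Q S₀ / V = 1750 × 1810 × 10⁻³ / 1720 = 1.842 kg/(m³·d).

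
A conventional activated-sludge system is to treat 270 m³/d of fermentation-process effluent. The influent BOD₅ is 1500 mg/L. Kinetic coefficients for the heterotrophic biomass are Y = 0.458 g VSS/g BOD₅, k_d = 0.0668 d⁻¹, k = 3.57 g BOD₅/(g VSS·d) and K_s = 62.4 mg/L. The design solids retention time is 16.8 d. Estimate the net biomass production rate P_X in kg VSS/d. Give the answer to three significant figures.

P_X ≈ 87.1 kg VSS/d

Effluent substrate depends only on kinetics and SRT: S = K_s(1 + k_d θ_c) / [θ_c(Yk − k_d) − 1] = 62.4 × (1 + 0.0668 × 16.8) / [16.8 × (0.458 × 3.57 − 0.0668) − 1] = 132.4 / 25.35 = 5.225 mg/L.
Observed yield with endogenous decay: Y_obs = Y / (1 + k_d·θ_c) = 0.458 / (1 + 0.0668 × 16.8) = 0.458 / 2.122 = 0.2158 g VSS/g BOD₅.
Mass of BOD₅ removed per day: Q(S₀ − S) = 270 × 1495 g/m³ = 403.6 kg/d.
Biomass produced: P_X = Y_obs·Q·ΔS = 0.2158 × 403.6 ≈ 87.10 kg VSS/d.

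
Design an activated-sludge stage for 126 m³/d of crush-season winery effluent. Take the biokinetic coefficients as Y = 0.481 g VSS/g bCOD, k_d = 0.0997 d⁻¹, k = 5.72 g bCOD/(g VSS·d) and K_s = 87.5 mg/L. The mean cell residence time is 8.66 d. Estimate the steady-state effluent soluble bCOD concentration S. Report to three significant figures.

S ≈ 7.42 mg/L

For a completely mixed reactor with recycle the Lawrence–McCarty relation gives S = K_s·(1 + k_d·θ_c) / [θ_c·(Y·k − k_d) − 1] = 87.5 × (1 + 0.0997 × 8.66) / [8.66 × (0.481 × 5.72 − 0.0997) − 1] = 163.0 / 21.96 = 7.424 mg/L.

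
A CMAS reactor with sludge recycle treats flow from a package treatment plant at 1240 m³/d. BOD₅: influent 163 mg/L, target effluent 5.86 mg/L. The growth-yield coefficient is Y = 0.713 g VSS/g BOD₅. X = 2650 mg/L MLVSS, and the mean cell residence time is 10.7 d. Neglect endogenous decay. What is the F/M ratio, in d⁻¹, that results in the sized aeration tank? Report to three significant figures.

V·X = Y·Q·ΔS·θ_c gives V = 0.713 × 1240 × (163 − 5.86) × 10.7 / 2650 = 561.0 m³.
F/M = Q·S₀ / (V·X) = 1240 × 163 / (561.0 × 2650) = 0.1360 g BOD₅·(g VSS·d)⁻¹.

F/M ≈ 0.136 d⁻¹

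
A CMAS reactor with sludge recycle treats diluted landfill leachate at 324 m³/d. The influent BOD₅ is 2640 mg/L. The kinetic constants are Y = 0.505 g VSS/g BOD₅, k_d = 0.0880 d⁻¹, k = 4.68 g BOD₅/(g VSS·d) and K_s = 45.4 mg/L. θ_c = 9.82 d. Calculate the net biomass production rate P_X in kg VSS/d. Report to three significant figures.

For a completely mixed reactor with recycle the Lawrence–McCarty relation gives S = K_s·(1 + k_d·θ_c) / [θ_c·(Y·k − k_d) − 1] = 45.4 × (1 + 0.0880 × 9.82) / [9.82 × (0.505 × 4.68 − 0.0880) − 1] = 84.63 / 21.34 = 3.965 mg/L.
Observed yield with endogenous decay: Y_obs = Y / (1 + k_d·θ_c) = 0.505 / (1 + 0.0880 × 9.82) = 0.505 / 1.864 = 0.2709 g VSS/g BOD₅.
Mass of BOD₅ removed per day: Q(S₀ − S) = 324 × 2636 g/m³ = 854.1 kg/d.
Net biomass production P_X = Y_obs × Q·(S₀ − S) = 0.2709 × 854.1 = 231.4 kg VSS/d.

P_X ≈ 231 kg VSS/d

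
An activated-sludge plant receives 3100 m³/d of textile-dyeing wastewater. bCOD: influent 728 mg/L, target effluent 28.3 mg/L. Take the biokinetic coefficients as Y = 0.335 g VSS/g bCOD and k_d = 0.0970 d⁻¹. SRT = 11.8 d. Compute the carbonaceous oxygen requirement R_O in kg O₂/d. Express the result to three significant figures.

Y_obs = Y / (1 + k_d θ_c) = 0.335 / (1 + 0.0970 × 11.8) = 0.335 / 2.145 = 0.1562.
ΔS = 728 − 28.3 = 699.7 mg/L, so the substrate removal rate is 3100 × 699.7/1000 = 2169 kg bCOD/d.
Biomass synthesised: P_X = Y_obs × 2169 = 338.8 kg VSS/d.
R_O = Q·(S₀ − S) − 1.42·P_X = 2169 − 1.42 × 338.8 = 1688 kg O₂/d.

R_O ≈ 1690 kg O₂/d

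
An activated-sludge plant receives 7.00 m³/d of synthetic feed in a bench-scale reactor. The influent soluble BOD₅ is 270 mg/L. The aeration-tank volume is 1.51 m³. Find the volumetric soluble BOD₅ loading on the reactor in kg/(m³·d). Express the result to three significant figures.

Applied soluble BOD₅ load per unit volume = Q·S₀/V = (7.00 × 270/1000)/1.510 = 1.252 kg soluble BOD₅·m⁻³·d⁻¹.

L_v ≈ 1.25 kg soluble BOD₅/(m³·d)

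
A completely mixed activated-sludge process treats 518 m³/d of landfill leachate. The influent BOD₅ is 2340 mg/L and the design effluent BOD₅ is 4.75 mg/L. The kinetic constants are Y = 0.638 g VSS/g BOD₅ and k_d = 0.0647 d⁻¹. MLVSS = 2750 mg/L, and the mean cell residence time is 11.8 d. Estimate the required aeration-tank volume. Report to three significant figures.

Steady-state biomass mass balance: V·X·(1 + k_d·θ_c) = Y·Q·(S₀ − S)·θ_c, so V = 0.638 × 518 × (2340 − 4.75) × 11.8 / [2750 × (1 + 0.0647 × 11.8)] = 9.11×10^6 / 4850 = 1878 m³.

V ≈ 1880 m³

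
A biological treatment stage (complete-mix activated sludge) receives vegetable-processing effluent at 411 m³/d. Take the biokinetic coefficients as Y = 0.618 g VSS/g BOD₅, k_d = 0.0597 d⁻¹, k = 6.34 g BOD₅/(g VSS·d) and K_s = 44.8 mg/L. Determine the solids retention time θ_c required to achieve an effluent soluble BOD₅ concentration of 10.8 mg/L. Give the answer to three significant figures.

Specific growth rate at S = 10.8 mg/L: μ = YkS/(K_s+S) = 0.618·6.34·10.8/(44.8+10.8) = 0.7611 d⁻¹.
Then 1/θ_c = μ − k_d = 0.7611 − 0.0597 = 0.7014 d⁻¹, giving θ_c = 1.426 d.

θ_c ≈ 1.43 d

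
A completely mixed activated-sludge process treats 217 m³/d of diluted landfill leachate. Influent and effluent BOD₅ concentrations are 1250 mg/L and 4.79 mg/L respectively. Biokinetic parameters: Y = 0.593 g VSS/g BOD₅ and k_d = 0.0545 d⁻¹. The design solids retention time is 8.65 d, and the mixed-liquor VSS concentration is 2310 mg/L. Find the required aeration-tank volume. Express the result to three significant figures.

V ≈ 408 m³

From the SRT design equation V = Y Q (S₀−S) θ_c / [X (1 + k_d θ_c)] = 0.593 × 217 × (1250 − 4.79) × 8.65 / [2310 × (1 + 0.0545 × 8.65)] = 1.39×10^6 / 3399 = 407.8 m³.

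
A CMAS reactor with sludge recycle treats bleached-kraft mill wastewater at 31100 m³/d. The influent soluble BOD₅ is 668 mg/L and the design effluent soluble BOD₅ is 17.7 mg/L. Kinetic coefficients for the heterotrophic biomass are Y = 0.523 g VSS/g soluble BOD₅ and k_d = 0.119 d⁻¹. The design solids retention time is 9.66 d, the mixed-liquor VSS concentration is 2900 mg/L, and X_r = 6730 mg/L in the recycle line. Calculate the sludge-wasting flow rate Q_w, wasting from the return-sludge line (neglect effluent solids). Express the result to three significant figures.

From the SRT design equation V = Y Q (S₀−S) θ_c / [X (1 + k_d θ_c)] = 0.523 × 31100 × (668 − 17.7) × 9.66 / [2900 × (1 + 0.119 × 9.66)] = 1.02×10^8 / 6234 = 16391 m³.
Q_w = (V·X)/(θ_c X_r) = 16391 × 2900 / (9.66 × 6730) = 731.2 m³/d.

Q_w ≈ 731 m³/d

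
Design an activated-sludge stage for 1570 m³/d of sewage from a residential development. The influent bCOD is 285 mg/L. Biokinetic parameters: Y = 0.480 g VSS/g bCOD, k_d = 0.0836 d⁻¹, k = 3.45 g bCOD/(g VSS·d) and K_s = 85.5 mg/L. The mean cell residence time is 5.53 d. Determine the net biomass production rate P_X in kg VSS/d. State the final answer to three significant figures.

P_X ≈ 139 kg VSS/d

From the Monod/SRT balance for a CMAS, S = K_s·(1+k_d θ_c)/[θ_c·(Y k − k_d) − 1] = 85.5 × (1 + 0.0836 × 5.53) / [5.53 × (0.480 × 3.45 − 0.0836) − 1] = 125.0 / 7.695 = 16.25 mg/L.
Observed yield with endogenous decay: Y_obs = Y / (1 + k_d·θ_c) = 0.480 / (1 + 0.0836 × 5.53) = 0.480 / 1.462 = 0.3282 g VSS/g bCOD.
Mass of bCOD removed per day: Q(S₀ − S) = 1570 × 268.8 g/m³ = 422.0 kg/d.
So the net sludge growth is P_X = 0.3282 × 422.0 = 138.5 kg VSS/d.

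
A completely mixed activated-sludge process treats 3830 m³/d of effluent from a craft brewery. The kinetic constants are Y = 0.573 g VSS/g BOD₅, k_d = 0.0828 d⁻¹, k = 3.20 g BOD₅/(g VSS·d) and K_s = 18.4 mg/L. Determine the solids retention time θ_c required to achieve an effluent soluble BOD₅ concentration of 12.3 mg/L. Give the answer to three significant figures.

θ_c ≈ 1.53 d

From 1/θ_c = Y·k·S/(K_s + S) − k_d: Y·k·S/(K_s+S) = 0.573 × 3.20 × 12.3 / (18.4 + 12.3) = 0.7346 d⁻¹.
Then 1/θ_c = μ − k_d = 0.7346 − 0.0828 = 0.6518 d⁻¹, giving θ_c = 1.534 d.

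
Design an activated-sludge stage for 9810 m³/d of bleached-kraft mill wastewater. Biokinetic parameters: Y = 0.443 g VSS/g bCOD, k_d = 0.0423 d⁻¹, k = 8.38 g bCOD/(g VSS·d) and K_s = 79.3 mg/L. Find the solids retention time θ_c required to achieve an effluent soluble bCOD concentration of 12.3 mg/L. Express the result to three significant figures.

Specific growth rate at S = 12.3 mg/L: μ = YkS/(K_s+S) = 0.443·8.38·12.3/(79.3+12.3) = 0.4985 d⁻¹.
θ_c = 1/(μ − k_d) = 1/(0.4985 − 0.0423) = 1/0.4562 = 2.192 d.

θ_c ≈ 2.19 d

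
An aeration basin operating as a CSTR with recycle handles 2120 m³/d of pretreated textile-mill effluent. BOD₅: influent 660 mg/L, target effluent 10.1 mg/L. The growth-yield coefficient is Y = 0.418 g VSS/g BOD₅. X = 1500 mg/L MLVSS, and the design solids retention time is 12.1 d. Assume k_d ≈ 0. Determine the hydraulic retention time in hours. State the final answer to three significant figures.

Biomass mass balance (decay neglected): V·X = Y·Q·(S₀ − S)·θ_c, so V = 0.418 × 2120 × (660 − 10.1) × 12.1 / 1500 = 4646 m³.
Hydraulic retention time τ = V/Q = 4646 / 2120 = 2.191 d = 52.59 h.

τ ≈ 52.6 h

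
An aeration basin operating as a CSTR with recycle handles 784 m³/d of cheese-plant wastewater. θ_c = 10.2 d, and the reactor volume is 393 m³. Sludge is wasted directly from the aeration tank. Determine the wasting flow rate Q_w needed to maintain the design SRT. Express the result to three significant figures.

Q_w ≈ 38.5 m³/d

With mixed-liquor wasting, θ_c = V/Q_w, so Q_w = V/θ_c = 393.0/10.2 = 38.53 m³/d.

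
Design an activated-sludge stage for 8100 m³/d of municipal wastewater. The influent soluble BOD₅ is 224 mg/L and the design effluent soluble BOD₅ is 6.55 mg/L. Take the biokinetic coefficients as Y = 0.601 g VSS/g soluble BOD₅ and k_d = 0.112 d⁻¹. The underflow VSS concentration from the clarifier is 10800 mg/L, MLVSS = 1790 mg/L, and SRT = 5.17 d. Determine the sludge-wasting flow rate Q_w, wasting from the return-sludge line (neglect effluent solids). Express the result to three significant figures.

Rearranging the biomass balance for a CMAS with decay, V = Y·Q·ΔS·θ_c / [X·(1+k_d θ_c)] = 0.601 × 8100 × (224 − 6.55) × 5.17 / [1790 × (1 + 0.112 × 5.17)] = 5.47×10^6 / 2826 = 1936 m³.
θ_c = V·X/(Q_w·X_r) when wasting from the recycle, so Q_w = V·X/(θ_c·X_r) = 1936 × 1790 / (5.17 × 10800) = 62.07 m³/d.

Q_w ≈ 62.1 m³/d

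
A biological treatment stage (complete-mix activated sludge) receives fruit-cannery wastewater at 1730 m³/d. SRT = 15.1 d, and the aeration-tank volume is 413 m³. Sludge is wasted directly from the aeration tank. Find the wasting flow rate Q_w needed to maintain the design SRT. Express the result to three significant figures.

Q_w ≈ 27.4 m³/d

For wasting at MLVSS concentration, Q_w = V/θ_c = 413.0/15.1 = 27.35 m³/d.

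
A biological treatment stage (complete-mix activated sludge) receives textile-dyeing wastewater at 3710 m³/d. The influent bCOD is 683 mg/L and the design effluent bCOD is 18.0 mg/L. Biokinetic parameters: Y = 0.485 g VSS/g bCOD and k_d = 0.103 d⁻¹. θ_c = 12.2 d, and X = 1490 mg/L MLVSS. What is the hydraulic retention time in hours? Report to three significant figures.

τ ≈ 28.1 h

Steady-state biomass mass balance: V·X·(1 + k_d·θ_c) = Y·Q·(S₀ − S)·θ_c, so V = 0.485 × 3710 × (683 − 18.0) × 12.2 / [1490 × (1 + 0.103 × 12.2)] = 1.46×10^7 / 3362 = 4342 m³.
Hydraulic retention time τ = V/Q = 4342 / 3710 = 1.170 d = 28.09 h.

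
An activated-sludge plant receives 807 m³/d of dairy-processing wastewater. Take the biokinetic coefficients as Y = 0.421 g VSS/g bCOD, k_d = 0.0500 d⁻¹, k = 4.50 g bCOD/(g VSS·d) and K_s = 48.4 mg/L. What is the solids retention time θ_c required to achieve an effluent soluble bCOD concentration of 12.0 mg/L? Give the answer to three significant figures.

At the target effluent, Y k S/(K_s+S) = 0.421×4.50×12.0/60.40 = 0.3764 d⁻¹.
θ_c = 1/(μ − k_d) = 1/(0.3764 − 0.0500) = 1/0.3264 = 3.064 d.

θ_c ≈ 3.06 d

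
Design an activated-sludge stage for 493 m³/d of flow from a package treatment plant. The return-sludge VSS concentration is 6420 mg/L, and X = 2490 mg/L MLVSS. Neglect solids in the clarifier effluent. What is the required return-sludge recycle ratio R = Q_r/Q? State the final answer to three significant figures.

Mass balance around the secondary clarifier (neglecting effluent solids): R = X / (X_r − X) = 2490 / (6420 − 2490) = 0.6336.

R ≈ 0.634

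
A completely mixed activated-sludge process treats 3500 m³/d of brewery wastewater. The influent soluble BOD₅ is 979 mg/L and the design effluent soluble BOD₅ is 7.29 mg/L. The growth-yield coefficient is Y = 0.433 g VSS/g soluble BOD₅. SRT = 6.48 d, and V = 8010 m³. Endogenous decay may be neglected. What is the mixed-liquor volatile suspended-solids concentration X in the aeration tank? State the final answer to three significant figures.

X = Y·Q·ΔS·θ_c / V = 0.433 × 3500 × (979 − 7.29) × 6.48 / 8010 = 1191 mg/L.

X ≈ 1190 mg/L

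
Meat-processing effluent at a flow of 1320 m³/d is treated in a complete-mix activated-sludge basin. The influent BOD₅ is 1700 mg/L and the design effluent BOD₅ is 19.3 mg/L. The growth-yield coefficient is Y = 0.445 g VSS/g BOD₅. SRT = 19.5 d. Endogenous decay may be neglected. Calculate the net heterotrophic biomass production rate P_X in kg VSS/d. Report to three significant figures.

With endogenous decay neglected, the observed yield equals the true yield: Y_obs = Y = 0.445 g VSS/g BOD₅.
Mass of BOD₅ removed per day: Q(S₀ − S) = 1320 × 1681 g/m³ = 2219 kg/d.
P_X = Y_obs · Q(S₀ − S) = 0.4450 × 2219 = 987.2 kg VSS/d.

P_X ≈ 987 kg VSS/d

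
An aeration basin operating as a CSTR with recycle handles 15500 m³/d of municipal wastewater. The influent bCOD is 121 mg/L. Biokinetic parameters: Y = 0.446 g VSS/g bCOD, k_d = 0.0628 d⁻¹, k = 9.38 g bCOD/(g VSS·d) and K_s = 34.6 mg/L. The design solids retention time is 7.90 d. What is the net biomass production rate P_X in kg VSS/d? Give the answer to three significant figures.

For a completely mixed reactor with recycle the Lawrence–McCarty relation gives S = K_s·(1 + k_d·θ_c) / [θ_c·(Y·k − k_d) − 1] = 34.6 × (1 + 0.0628 × 7.90) / [7.90 × (0.446 × 9.38 − 0.0628) − 1] = 51.77 / 31.55 = 1.641 mg/L.
The observed yield is Y_obs = Y/(1 + k_d·θ_c) = 0.446 / (1 + 0.0628 × 7.90) = 0.446 / 1.496 = 0.2981 g VSS per g bCOD removed.
Q·(S₀ − S) = 15500 × (121 − 1.64) × 10⁻³ = 1850 kg/d removed.
Biomass produced: P_X = Y_obs·Q·ΔS = 0.2981 × 1850 ≈ 551.5 kg VSS/d.

P_X ≈ 552 kg VSS/d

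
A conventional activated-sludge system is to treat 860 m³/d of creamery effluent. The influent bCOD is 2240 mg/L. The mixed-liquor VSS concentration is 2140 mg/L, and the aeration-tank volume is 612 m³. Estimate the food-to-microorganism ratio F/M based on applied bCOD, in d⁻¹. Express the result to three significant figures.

F/M ≈ 1.47 d⁻¹

F/M = Q·S₀ / (V·X) = 860 × 2240 / (612.0 × 2140) = 1.471 g bCOD·(g VSS·d)⁻¹.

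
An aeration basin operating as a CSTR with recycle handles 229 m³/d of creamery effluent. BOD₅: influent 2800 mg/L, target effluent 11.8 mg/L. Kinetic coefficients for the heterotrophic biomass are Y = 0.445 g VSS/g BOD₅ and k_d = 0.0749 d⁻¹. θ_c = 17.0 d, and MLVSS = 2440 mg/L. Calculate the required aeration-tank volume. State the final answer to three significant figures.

From the SRT design equation V = Y Q (S₀−S) θ_c / [X (1 + k_d θ_c)] = 0.445 × 229 × (2800 − 11.8) × 17.0 / [2440 × (1 + 0.0749 × 17.0)] = 4.83×10^6 / 5547 = 870.8 m³.

V ≈ 871 m³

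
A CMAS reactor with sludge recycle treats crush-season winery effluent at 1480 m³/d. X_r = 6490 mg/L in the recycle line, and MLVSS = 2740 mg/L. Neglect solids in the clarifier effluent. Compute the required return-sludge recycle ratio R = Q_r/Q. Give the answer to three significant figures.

R ≈ 0.731

Solids balance on the clarifier gives (1+R)X = R·X_r, so R = X/(X_r − X) = 2740 / (6490 − 2740) = 0.7307.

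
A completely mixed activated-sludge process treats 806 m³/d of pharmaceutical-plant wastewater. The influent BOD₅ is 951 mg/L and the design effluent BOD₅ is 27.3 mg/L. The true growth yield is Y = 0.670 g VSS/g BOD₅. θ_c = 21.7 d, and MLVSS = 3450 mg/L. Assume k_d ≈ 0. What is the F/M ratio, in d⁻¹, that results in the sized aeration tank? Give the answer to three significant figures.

V·X = Y·Q·ΔS·θ_c gives V = 0.670 × 806 × (951 − 27.3) × 21.7 / 3450 = 3137 m³.
Food-to-microorganism ratio F/M = Q S₀ / (V X) = 806 × 951 / (3137 × 3450) = 0.07081 d⁻¹.

F/M ≈ 0.0708 d⁻¹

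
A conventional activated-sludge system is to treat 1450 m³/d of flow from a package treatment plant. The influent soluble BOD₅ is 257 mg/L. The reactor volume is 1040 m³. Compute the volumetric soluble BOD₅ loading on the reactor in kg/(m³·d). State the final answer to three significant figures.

L_v ≈ 0.358 kg soluble BOD₅/(m³·d)

Applied soluble BOD₅ load per unit volume = Q·S₀/V = (1450 × 257/1000)/1040 = 0.3583 kg soluble BOD₅·m⁻³·d⁻¹.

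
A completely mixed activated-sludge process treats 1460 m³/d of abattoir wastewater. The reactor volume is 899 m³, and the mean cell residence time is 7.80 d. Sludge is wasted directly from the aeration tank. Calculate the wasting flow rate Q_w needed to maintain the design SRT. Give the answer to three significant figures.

Q_w ≈ 115 m³/d

Wasting from the aeration tank: Q_w = V / θ_c = 899.0 / 7.80 = 115.3 m³/d.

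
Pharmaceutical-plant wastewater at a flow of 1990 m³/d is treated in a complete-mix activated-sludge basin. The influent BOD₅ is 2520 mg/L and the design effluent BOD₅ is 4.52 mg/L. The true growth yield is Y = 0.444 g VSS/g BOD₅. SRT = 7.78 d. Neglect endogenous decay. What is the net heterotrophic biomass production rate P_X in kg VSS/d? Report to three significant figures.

No decay correction is needed, so Y_obs = Y = 0.444.
Substrate removed = Q·(S₀ − S) = 1990 m³/d × (2520 − 4.52) g/m³ = 5.01×10^6 g/d = 5006 kg/d.
Net biomass production P_X = Y_obs × Q·(S₀ − S) = 0.4440 × 5006 = 2223 kg VSS/d.

P_X ≈ 2220 kg VSS/d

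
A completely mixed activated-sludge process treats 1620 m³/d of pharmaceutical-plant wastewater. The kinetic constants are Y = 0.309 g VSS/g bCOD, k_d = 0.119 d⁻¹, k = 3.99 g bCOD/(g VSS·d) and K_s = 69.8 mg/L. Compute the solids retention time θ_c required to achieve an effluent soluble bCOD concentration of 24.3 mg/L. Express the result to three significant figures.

θ_c ≈ 5.02 d

From 1/θ_c = Y·k·S/(K_s + S) − k_d: Y·k·S/(K_s+S) = 0.309 × 3.99 × 24.3 / (69.8 + 24.3) = 0.3184 d⁻¹.
θ_c = 1/(μ − k_d) = 1/(0.3184 − 0.119) = 1/0.1994 = 5.016 d.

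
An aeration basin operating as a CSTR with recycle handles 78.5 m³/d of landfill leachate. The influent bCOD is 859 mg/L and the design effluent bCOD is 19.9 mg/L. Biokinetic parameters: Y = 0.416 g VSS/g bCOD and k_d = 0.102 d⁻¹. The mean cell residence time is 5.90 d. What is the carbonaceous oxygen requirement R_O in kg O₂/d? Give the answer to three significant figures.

R_O ≈ 41.6 kg O₂/d

Correct the yield for decay: Y_obs = Y/(1 + k_d θ_c) = 0.416 / (1 + 0.102 × 5.90) = 0.416 / 1.602 = 0.2597.
Mass of bCOD removed per day: Q(S₀ − S) = 78.5 × 839.1 g/m³ = 65.87 kg/d.
Biomass synthesised: P_X = Y_obs × 65.87 = 17.11 kg VSS/d.
Carbonaceous O₂ demand = substrate oxidised − cell-mass equivalent = 65.87 − 1.42 × 17.11 = 41.58 kg O₂/d.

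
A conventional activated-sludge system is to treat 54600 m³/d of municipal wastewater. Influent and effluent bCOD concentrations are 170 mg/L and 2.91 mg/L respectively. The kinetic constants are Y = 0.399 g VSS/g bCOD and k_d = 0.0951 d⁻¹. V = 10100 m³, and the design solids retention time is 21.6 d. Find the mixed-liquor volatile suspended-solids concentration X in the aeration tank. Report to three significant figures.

X = Y·Q·ΔS·θ_c / [V·(1 + k_d θ_c)] = 0.399 × 54600 × (170 − 2.91) × 21.6 / [10100 × (1 + 0.0951 × 21.6)] = 2549 mg/L.

X ≈ 2550 mg/L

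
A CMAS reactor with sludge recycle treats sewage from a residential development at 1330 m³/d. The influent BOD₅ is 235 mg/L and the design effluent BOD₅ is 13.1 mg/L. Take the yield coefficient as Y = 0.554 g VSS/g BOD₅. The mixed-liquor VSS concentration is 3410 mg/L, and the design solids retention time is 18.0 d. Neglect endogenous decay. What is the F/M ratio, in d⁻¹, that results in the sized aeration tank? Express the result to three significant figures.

F/M ≈ 0.106 d⁻¹

Biomass mass balance (decay neglected): V·X = Y·Q·(S₀ − S)·θ_c, so V = 0.554 × 1330 × (235 − 13.1) × 18.0 / 3410 = 863.1 m³.
Food-to-microorganism ratio F/M = Q S₀ / (V X) = 1330 × 235 / (863.1 × 3410) = 0.1062 d⁻¹.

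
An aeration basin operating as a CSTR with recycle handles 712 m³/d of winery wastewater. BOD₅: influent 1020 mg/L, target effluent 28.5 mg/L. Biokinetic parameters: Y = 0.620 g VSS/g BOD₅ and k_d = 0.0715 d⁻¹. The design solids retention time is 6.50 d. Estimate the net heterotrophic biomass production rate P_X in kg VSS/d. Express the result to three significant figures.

P_X ≈ 299 kg VSS/d

The observed yield is Y_obs = Y/(1 + k_d·θ_c) = 0.620 / (1 + 0.0715 × 6.50) = 0.620 / 1.465 = 0.4233 g VSS per g BOD₅ removed.
Mass of BOD₅ removed per day: Q(S₀ − S) = 712 × 991.5 g/m³ = 705.9 kg/d.
Biomass produced: P_X = Y_obs·Q·ΔS = 0.4233 × 705.9 ≈ 298.8 kg VSS/d.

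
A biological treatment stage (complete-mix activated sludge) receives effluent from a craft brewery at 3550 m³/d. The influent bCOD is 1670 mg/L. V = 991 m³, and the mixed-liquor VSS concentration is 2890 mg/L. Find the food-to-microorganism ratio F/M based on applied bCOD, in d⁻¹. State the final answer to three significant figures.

F/M ≈ 2.07 d⁻¹

F/M = applied load / biomass = Q·S₀/(V·X) = 3550 × 1670 / (991.0 × 2890) = 2.070 d⁻¹.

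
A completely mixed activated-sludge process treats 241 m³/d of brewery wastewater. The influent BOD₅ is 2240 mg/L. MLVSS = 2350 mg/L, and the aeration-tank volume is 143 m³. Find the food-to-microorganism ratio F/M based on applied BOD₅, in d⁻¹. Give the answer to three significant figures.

F/M ≈ 1.61 d⁻¹

Food-to-microorganism ratio F/M = Q S₀ / (V X) = 241 × 2240 / (143.0 × 2350) = 1.606 d⁻¹.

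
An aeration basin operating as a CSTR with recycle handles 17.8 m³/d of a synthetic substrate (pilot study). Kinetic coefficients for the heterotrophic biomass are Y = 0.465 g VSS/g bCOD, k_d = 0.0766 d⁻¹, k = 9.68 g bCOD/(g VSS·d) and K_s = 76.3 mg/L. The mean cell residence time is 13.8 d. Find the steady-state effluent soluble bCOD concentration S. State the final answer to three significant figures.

S ≈ 2.61 mg/L

Effluent substrate depends only on kinetics and SRT: S = K_s(1 + k_d θ_c) / [θ_c(Yk − k_d) − 1] = 76.3 × (1 + 0.0766 × 13.8) / [13.8 × (0.465 × 9.68 − 0.0766) − 1] = 157.0 / 60.06 = 2.613 mg/L.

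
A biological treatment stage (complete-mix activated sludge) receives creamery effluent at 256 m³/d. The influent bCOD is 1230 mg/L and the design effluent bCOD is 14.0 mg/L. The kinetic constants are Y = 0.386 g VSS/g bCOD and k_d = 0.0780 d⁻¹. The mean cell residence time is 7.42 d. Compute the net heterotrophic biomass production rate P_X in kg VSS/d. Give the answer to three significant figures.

The observed yield is Y_obs = Y/(1 + k_d·θ_c) = 0.386 / (1 + 0.0780 × 7.42) = 0.386 / 1.579 = 0.2445 g VSS per g bCOD removed.
Mass of bCOD removed per day: Q(S₀ − S) = 256 × 1216 g/m³ = 311.3 kg/d.
P_X = Y_obs · Q(S₀ − S) = 0.2445 × 311.3 = 76.11 kg VSS/d.

P_X ≈ 76.1 kg VSS/d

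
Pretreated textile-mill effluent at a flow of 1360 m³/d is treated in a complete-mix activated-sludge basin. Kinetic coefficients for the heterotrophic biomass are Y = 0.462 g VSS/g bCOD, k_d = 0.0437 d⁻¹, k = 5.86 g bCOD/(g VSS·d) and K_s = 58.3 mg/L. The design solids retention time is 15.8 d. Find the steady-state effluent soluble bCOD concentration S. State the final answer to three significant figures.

S ≈ 2.40 mg/L

Effluent substrate depends only on kinetics and SRT: S = K_s(1 + k_d θ_c) / [θ_c(Yk − k_d) − 1] = 58.3 × (1 + 0.0437 × 15.8) / [15.8 × (0.462 × 5.86 − 0.0437) − 1] = 98.55 / 41.09 = 2.399 mg/L.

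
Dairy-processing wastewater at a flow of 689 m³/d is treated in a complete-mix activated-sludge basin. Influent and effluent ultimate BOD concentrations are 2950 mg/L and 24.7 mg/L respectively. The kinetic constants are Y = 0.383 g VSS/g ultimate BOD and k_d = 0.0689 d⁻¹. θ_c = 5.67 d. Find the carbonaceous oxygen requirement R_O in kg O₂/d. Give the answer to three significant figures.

Y_obs = Y / (1 + k_d θ_c) = 0.383 / (1 + 0.0689 × 5.67) = 0.383 / 1.391 = 0.2754.
ΔS = 2950 − 24.7 = 2925 mg/L, so the substrate removal rate is 689 × 2925/1000 = 2016 kg ultimate BOD/d.
Net sludge production P_X = 0.2754 × 2016 = 555.1 kg VSS/d.
Carbonaceous O₂ demand = substrate oxidised − cell-mass equivalent = 2016 − 1.42 × 555.1 = 1227 kg O₂/d.

R_O ≈ 1230 kg O₂/d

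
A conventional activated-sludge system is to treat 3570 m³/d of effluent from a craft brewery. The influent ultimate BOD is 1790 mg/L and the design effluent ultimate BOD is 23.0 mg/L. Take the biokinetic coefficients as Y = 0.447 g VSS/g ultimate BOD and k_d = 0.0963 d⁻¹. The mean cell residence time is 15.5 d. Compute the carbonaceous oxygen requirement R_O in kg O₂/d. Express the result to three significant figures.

R_O ≈ 4700 kg O₂/d

The observed yield is Y_obs = Y/(1 + k_d·θ_c) = 0.447 / (1 + 0.0963 × 15.5) = 0.447 / 2.493 = 0.1793 g VSS per g ultimate BOD removed.
Mass of ultimate BOD removed per day: Q(S₀ − S) = 3570 × 1767 g/m³ = 6308 kg/d.
P_X = Y_obs·Q·(S₀ − S) = 0.1793 × 6308 = 1131 kg VSS/d.
R_O = Q·ΔS − 1.42 P_X = 6308 − 1606 = 4702 kg O₂/d.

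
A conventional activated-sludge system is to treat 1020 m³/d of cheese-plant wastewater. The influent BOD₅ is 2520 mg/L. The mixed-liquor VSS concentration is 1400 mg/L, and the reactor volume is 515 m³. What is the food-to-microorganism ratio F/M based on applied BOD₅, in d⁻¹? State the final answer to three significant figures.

F/M ≈ 3.57 d⁻¹

F/M = Q·S₀ / (V·X) = 1020 × 2520 / (515.0 × 1400) = 3.565 g BOD₅·(g VSS·d)⁻¹.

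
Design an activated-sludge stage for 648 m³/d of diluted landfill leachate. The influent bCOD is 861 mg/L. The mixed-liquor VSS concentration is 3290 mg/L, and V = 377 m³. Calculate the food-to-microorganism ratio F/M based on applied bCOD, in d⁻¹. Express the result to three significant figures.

F/M = applied load / biomass = Q·S₀/(V·X) = 648 × 861 / (377.0 × 3290) = 0.4498 d⁻¹.

F/M ≈ 0.450 d⁻¹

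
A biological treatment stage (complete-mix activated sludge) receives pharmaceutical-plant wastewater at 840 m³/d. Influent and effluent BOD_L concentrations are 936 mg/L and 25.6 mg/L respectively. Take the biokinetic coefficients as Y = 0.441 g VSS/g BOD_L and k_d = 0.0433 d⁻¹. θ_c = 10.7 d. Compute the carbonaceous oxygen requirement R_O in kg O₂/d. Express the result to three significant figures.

R_O ≈ 437 kg O₂/d

Correct the yield for decay: Y_obs = Y/(1 + k_d θ_c) = 0.441 / (1 + 0.0433 × 10.7) = 0.441 / 1.463 = 0.3014.
Q·(S₀ − S) = 840 × (936 − 25.6) × 10⁻³ = 764.7 kg/d removed.
P_X = Y_obs·Q·(S₀ − S) = 0.3014 × 764.7 = 230.5 kg VSS/d.
R_O = Q·(S₀ − S) − 1.42·P_X = 764.7 − 1.42 × 230.5 = 437.5 kg O₂/d.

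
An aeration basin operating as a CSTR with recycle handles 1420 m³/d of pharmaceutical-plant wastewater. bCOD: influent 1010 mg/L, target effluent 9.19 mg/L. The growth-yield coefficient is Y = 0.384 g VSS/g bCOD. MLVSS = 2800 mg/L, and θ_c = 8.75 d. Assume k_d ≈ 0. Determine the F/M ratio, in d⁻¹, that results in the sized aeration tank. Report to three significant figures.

F/M ≈ 0.300 d⁻¹

With k_d = 0 the design equation reduces to V = Y Q (S₀−S) θ_c / X = 0.384 × 1420 × (1010 − 9.19) × 8.75 / 2800 = 1705 m³.
F/M = Q·S₀ / (V·X) = 1420 × 1010 / (1705 × 2800) = 0.3004 g bCOD·(g VSS·d)⁻¹.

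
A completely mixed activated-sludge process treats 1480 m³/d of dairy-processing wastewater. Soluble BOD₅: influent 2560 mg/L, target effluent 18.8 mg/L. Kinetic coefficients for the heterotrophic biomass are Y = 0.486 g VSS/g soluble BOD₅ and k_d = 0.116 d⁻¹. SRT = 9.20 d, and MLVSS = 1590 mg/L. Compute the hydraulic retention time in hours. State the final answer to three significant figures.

From the SRT design equation V = Y Q (S₀−S) θ_c / [X (1 + k_d θ_c)] = 0.486 × 1480 × (2560 − 18.8) × 9.20 / [1590 × (1 + 0.116 × 9.20)] = 1.68×10^7 / 3287 = 5116 m³.
τ = V/Q = 5116/1480 = 3.457 d, or 82.96 h.

τ ≈ 83.0 h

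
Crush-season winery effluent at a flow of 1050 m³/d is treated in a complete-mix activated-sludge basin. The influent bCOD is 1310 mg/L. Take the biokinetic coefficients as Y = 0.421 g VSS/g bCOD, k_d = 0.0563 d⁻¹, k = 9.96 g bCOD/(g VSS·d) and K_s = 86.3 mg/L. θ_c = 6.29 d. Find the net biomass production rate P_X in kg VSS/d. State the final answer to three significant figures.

Effluent substrate depends only on kinetics and SRT: S = K_s(1 + k_d θ_c) / [θ_c(Yk − k_d) − 1] = 86.3 × (1 + 0.0563 × 6.29) / [6.29 × (0.421 × 9.96 − 0.0563) − 1] = 116.9 / 25.02 = 4.671 mg/L.
Y_obs = Y / (1 + k_d θ_c) = 0.421 / (1 + 0.0563 × 6.29) = 0.421 / 1.354 = 0.3109.
Substrate removed = Q·(S₀ − S) = 1050 m³/d × (1310 − 4.67) g/m³ = 1.37×10^6 g/d = 1371 kg/d.
Net biomass production P_X = Y_obs × Q·(S₀ − S) = 0.3109 × 1371 = 426.1 kg VSS/d.

P_X ≈ 426 kg VSS/d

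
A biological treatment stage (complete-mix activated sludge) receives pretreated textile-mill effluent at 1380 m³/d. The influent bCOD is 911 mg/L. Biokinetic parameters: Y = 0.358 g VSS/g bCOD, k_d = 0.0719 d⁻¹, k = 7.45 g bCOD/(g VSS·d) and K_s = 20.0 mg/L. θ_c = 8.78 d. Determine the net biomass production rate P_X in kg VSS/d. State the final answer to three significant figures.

Effluent substrate depends only on kinetics and SRT: S = K_s(1 + k_d θ_c) / [θ_c(Yk − k_d) − 1] = 20.0 × (1 + 0.0719 × 8.78) / [8.78 × (0.358 × 7.45 − 0.0719) − 1] = 32.63 / 21.79 = 1.498 mg/L.
The observed yield is Y_obs = Y/(1 + k_d·θ_c) = 0.358 / (1 + 0.0719 × 8.78) = 0.358 / 1.631 = 0.2195 g VSS per g bCOD removed.
Mass of bCOD removed per day: Q(S₀ − S) = 1380 × 909.5 g/m³ = 1255 kg/d.
Net biomass production P_X = Y_obs × Q·(S₀ − S) = 0.2195 × 1255 = 275.4 kg VSS/d.

P_X ≈ 275 kg VSS/d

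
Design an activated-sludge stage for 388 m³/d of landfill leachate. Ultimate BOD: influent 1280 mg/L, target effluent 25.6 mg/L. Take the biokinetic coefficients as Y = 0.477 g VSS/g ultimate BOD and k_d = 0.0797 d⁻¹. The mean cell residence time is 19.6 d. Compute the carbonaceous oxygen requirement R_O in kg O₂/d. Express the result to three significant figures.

The observed yield is Y_obs = Y/(1 + k_d·θ_c) = 0.477 / (1 + 0.0797 × 19.6) = 0.477 / 2.562 = 0.1862 g VSS per g ultimate BOD removed.
ΔS = 1280 − 25.6 = 1254 mg/L, so the substrate removal rate is 388 × 1254/1000 = 486.7 kg ultimate BOD/d.
Net sludge production P_X = 0.1862 × 486.7 = 90.61 kg VSS/d.
R_O = Q·ΔS − 1.42 P_X = 486.7 − 128.7 = 358.0 kg O₂/d.

R_O ≈ 358 kg O₂/d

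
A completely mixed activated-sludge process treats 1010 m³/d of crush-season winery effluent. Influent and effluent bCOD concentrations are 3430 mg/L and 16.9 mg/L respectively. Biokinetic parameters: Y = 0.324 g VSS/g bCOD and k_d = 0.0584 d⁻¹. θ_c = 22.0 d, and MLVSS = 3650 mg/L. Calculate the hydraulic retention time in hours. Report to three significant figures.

Rearranging the biomass balance for a CMAS with decay, V = Y·Q·ΔS·θ_c / [X·(1+k_d θ_c)] = 0.324 × 1010 × (3430 − 16.9) × 22.0 / [3650 × (1 + 0.0584 × 22.0)] = 2.46×10^7 / 8340 = 2946 m³.
τ = V/Q = 2946/1010 = 2.917 d, or 70.01 h.

τ ≈ 70.0 h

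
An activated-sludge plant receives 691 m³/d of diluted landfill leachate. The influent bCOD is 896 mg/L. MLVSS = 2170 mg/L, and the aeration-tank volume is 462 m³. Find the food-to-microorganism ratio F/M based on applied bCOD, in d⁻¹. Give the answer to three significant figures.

F/M = Q·S₀ / (V·X) = 691 × 896 / (462.0 × 2170) = 0.6176 g bCOD·(g VSS·d)⁻¹.

F/M ≈ 0.618 d⁻¹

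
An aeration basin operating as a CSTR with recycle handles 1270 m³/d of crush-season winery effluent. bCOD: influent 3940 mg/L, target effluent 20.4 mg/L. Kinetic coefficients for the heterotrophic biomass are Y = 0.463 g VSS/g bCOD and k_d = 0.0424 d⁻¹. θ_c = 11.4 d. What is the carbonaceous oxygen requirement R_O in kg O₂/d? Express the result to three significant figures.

Observed yield with endogenous decay: Y_obs = Y / (1 + k_d·θ_c) = 0.463 / (1 + 0.0424 × 11.4) = 0.463 / 1.483 = 0.3121 g VSS/g bCOD.
Q·(S₀ − S) = 1270 × (3940 − 20.4) × 10⁻³ = 4978 kg/d removed.
Biomass synthesised: P_X = Y_obs × 4978 = 1554 kg VSS/d.
R_O = Q·(S₀ − S) − 1.42·P_X = 4978 − 1.42 × 1554 = 2772 kg O₂/d.

R_O ≈ 2770 kg O₂/d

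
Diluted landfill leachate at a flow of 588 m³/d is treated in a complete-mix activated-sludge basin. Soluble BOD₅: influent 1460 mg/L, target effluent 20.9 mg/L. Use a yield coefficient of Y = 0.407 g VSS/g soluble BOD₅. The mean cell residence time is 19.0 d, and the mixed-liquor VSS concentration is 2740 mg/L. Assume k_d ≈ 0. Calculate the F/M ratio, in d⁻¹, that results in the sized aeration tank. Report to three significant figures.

F/M ≈ 0.131 d⁻¹

With k_d = 0 the design equation reduces to V = Y Q (S₀−S) θ_c / X = 0.407 × 588 × (1460 − 20.9) × 19.0 / 2740 = 2388 m³.
Food-to-microorganism ratio F/M = Q S₀ / (V X) = 588 × 1460 / (2388 × 2740) = 0.1312 d⁻¹.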